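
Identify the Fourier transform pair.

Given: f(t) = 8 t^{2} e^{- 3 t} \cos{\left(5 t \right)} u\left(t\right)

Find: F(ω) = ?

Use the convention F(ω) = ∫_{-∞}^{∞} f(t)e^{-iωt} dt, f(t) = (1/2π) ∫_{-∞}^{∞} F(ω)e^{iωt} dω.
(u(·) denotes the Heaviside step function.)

F(ω) = \frac{16 \left(- 75 i \omega + \left(i \omega + 3\right)^{3} - 225\right)}{\left(\left(i \omega + 3\right)^{2} + 25\right)^{3}}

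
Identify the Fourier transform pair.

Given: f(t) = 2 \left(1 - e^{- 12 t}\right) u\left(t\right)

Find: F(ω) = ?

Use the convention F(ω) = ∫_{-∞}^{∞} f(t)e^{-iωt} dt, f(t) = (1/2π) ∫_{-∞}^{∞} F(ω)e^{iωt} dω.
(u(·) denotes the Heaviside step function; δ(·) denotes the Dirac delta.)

F(ω) = 2 \pi \delta\left(\omega\right) - \frac{24 i}{\omega \left(i \omega + 12\right)}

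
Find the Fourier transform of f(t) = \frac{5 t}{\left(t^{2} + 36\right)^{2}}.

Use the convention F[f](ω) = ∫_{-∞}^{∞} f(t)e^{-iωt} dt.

F(ω) = - \frac{5 i \pi \omega e^{- 6 \left|{\omega}\right|}}{12}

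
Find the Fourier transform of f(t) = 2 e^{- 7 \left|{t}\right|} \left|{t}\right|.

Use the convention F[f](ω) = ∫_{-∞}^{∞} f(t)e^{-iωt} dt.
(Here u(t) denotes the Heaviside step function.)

F(ω) = \frac{4 \left(49 - \omega^{2}\right)}{\left(\omega^{2} + 49\right)^{2}}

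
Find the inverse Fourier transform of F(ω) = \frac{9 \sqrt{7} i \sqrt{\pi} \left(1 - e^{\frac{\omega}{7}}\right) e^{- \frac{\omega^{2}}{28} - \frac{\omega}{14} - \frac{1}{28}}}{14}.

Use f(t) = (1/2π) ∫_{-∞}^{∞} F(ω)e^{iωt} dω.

f(t) = 9 e^{- 7 t^{2}} \sin{\left(t \right)}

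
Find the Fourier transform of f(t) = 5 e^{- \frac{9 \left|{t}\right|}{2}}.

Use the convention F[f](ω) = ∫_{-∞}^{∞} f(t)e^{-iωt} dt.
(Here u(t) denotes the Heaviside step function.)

F(ω) = \frac{180}{4 \omega^{2} + 81}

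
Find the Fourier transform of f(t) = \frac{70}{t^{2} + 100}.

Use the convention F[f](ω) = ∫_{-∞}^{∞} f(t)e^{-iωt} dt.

F(ω) = 7 \pi e^{- 10 \left|{\omega}\right|}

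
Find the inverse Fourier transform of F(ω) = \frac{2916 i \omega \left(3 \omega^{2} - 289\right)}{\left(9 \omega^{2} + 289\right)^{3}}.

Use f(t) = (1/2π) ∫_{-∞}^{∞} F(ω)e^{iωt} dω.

f(t) = 3 t e^{- \frac{17 \left|{t}\right|}{3}} \left|{t}\right|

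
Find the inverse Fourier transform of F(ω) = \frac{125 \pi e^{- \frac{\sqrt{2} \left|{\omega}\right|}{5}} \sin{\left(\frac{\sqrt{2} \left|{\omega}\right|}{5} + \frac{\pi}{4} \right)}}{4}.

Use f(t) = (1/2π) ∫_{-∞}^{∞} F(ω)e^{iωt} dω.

f(t) = \frac{2}{t^{4} + \frac{16}{625}}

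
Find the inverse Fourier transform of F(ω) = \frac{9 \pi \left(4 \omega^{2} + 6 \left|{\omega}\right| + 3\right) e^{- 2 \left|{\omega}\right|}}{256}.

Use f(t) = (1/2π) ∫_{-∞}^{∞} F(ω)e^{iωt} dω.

f(t) = \frac{9}{\left(t^{2} + 4\right)^{3}}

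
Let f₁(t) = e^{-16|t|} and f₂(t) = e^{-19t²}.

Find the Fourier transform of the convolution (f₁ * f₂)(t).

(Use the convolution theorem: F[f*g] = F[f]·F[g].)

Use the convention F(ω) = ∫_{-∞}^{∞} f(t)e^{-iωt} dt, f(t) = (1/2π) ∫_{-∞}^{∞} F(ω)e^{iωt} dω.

F[f₁*f₂](ω) = \frac{32 \sqrt{19} \sqrt{\pi} e^{- \frac{\omega^{2}}{76}}}{19 \left(\omega^{2} + 256\right)}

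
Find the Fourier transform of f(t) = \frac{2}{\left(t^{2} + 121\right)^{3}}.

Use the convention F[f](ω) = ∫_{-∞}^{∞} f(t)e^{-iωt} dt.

F(ω) = \frac{\pi \left(121 \omega^{2} + 33 \left|{\omega}\right| + 3\right) e^{- 11 \left|{\omega}\right|}}{644204}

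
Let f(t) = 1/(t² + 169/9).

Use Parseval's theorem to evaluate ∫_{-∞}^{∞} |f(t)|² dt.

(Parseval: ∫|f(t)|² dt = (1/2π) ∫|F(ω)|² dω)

∫|f(t)|² dt = \frac{27 \pi}{4394}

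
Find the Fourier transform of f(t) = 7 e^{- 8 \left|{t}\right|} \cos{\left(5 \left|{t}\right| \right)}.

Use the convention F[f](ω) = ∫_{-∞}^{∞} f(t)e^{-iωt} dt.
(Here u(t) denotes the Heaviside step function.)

F(ω) = \frac{112 \left(\omega^{2} + 89\right)}{\omega^{4} + 78 \omega^{2} + 7921}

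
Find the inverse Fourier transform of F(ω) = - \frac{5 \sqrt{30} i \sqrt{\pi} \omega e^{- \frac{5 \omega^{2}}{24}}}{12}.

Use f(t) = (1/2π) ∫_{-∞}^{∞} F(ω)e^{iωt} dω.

f(t) = 6 t e^{- \frac{6 t^{2}}{5}}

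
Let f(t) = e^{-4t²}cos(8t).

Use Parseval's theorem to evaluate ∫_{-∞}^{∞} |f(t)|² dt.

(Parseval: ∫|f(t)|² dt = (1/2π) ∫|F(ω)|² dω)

∫|f(t)|² dt = \frac{\sqrt{2} \sqrt{\pi} \left(1 + e^{8}\right)}{8 e^{8}}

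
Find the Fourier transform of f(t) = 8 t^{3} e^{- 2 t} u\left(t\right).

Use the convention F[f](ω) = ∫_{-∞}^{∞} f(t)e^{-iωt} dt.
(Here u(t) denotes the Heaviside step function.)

F(ω) = \frac{48}{\left(i \omega + 2\right)^{4}}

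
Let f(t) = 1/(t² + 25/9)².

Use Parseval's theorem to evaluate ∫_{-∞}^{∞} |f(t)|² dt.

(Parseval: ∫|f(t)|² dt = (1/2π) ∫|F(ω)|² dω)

∫|f(t)|² dt = \frac{2187 \pi}{250000}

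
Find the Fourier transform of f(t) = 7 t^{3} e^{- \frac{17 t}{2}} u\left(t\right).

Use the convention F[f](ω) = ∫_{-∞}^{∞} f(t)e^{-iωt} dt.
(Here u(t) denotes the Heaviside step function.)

F(ω) = \frac{672}{\left(2 i \omega + 17\right)^{4}}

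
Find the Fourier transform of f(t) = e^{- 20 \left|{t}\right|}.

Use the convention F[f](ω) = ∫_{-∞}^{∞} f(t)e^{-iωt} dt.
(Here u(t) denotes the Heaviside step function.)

F(ω) = \frac{40}{\omega^{2} + 400}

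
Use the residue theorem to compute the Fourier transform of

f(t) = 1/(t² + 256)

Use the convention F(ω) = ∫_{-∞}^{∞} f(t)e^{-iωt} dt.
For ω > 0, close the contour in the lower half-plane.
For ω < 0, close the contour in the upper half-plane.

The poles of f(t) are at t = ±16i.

Let g(z) = f(z)e^{-iωz}; for large |z| the factor e^{-iωz} decays in the lower half-plane when ω > 0 and in the upper half-plane when ω < 0.

Case ω > 0 (lower half-plane, clockwise contour ⇒ F(ω) = -2πi·ΣRes):
  Res_{z = - 16 i} g(z) = \frac{i e^{- 16 \omega}}{32}
  F(ω) = -2πi·ΣRes = \frac{\pi e^{- 16 \omega}}{16}

Case ω < 0 (upper half-plane, counterclockwise contour ⇒ F(ω) = +2πi·ΣRes):
  Res_{z = 16 i} g(z) = - \frac{i e^{16 \omega}}{32}
  F(ω) = 2πi·ΣRes = \frac{\pi e^{16 \omega}}{16}

Both cases combine into a single formula in |ω|:

F(ω) = \frac{\pi e^{- 16 \left|{\omega}\right|}}{16}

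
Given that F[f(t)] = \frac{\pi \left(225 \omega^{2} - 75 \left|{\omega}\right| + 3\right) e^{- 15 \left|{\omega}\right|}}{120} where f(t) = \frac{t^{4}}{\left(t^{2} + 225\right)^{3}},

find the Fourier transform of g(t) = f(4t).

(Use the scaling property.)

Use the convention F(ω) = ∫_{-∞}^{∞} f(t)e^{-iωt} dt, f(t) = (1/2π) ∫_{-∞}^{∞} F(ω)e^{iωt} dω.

F[g](ω) = \frac{\pi \left(75 \omega^{2} - 100 \left|{\omega}\right| + 16\right) e^{- \frac{15 \left|{\omega}\right|}{4}}}{2560}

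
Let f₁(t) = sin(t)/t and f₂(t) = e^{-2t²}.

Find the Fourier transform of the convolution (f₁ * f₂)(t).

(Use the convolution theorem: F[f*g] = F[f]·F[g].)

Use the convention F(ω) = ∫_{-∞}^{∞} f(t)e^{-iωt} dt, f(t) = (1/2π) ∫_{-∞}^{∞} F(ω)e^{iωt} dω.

F[f₁*f₂](ω) = \begin{cases} \frac{\sqrt{2} \pi^{\frac{3}{2}} e^{- \frac{\omega^{2}}{8}}}{2} & \text{for}\: \omega > -1 \wedge \omega < 1 \\0 & \text{otherwise} \end{cases}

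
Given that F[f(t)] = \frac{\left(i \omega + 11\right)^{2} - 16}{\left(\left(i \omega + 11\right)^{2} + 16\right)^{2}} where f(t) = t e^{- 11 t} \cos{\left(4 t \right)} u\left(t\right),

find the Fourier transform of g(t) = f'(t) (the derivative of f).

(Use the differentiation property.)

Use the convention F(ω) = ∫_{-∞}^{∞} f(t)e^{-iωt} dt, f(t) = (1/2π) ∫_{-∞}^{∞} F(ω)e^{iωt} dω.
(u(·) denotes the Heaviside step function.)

F[g](ω) = \frac{i \omega \left(\left(i \omega + 11\right)^{2} - 16\right)}{\left(\left(i \omega + 11\right)^{2} + 16\right)^{2}}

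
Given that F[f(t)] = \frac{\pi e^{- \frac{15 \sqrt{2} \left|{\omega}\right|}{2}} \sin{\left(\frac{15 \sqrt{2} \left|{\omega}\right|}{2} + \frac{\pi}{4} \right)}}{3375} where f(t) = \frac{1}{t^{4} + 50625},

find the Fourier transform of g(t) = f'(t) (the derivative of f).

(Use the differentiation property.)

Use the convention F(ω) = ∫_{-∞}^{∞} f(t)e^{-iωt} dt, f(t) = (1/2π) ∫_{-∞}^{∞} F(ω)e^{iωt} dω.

F[g](ω) = \frac{i \pi \omega e^{- \frac{15 \sqrt{2} \left|{\omega}\right|}{2}} \sin{\left(\frac{15 \sqrt{2} \left|{\omega}\right|}{2} + \frac{\pi}{4} \right)}}{3375}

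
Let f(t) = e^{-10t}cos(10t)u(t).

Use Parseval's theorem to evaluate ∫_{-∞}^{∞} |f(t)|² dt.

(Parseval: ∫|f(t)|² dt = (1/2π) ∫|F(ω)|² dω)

∫|f(t)|² dt = \frac{3}{80}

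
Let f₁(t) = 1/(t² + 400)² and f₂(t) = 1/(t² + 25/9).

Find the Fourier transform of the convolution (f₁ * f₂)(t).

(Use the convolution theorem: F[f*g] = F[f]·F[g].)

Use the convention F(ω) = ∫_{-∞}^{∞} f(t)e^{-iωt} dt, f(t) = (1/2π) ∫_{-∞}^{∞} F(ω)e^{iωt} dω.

F[f₁*f₂](ω) = \frac{3 \pi^{2} \left(20 \left|{\omega}\right| + 1\right) e^{- \frac{65 \left|{\omega}\right|}{3}}}{80000}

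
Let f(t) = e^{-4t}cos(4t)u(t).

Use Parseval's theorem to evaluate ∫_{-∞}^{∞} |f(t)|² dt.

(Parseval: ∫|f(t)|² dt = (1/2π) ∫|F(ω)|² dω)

∫|f(t)|² dt = \frac{3}{32}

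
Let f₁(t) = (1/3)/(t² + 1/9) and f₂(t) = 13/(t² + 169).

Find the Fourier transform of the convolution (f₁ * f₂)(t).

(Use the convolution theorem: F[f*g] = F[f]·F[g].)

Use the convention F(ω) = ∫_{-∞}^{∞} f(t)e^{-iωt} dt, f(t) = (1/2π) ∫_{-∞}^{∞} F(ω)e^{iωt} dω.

F[f₁*f₂](ω) = \pi^{2} e^{- \frac{40 \left|{\omega}\right|}{3}}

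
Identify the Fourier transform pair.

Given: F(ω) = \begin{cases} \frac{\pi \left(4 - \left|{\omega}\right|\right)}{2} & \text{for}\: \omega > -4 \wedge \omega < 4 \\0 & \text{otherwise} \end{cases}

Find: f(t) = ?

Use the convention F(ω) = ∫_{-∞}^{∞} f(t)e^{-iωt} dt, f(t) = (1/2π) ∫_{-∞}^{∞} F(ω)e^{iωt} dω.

f(t) = \frac{\sin^{2}{\left(2 t \right)}}{t^{2}}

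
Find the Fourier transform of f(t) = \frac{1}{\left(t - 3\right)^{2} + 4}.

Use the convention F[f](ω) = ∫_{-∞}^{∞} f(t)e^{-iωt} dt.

F(ω) = \frac{\pi e^{- 3 i \omega - 2 \left|{\omega}\right|}}{2}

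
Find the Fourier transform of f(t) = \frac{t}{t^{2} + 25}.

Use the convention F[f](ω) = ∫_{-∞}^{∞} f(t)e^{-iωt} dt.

F(ω) = - i \pi e^{- 5 \left|{\omega}\right|} \operatorname{sign}{\left(\omega \right)}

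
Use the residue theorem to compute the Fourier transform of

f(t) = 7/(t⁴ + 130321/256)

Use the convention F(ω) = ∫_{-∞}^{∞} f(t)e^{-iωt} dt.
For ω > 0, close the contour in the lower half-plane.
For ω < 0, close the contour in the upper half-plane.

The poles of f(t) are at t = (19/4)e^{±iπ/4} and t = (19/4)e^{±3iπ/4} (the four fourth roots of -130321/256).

Let g(z) = f(z)e^{-iωz}; for large |z| the factor e^{-iωz} decays in the lower half-plane when ω > 0 and in the upper half-plane when ω < 0.

Case ω > 0 (lower half-plane, clockwise contour ⇒ F(ω) = -2πi·ΣRes):
  Res_{z = - \frac{19 \sqrt{2}}{8} - \frac{19 \sqrt{2} i}{8}} g(z) = \frac{56 \sqrt{2} \left(1 + i\right) e^{\frac{19 \sqrt{2} \omega \left(-1 + i\right)}{8}}}{6859}
  Res_{z = \frac{19 \sqrt{2}}{8} - \frac{19 \sqrt{2} i}{8}} g(z) = \frac{56 \sqrt{2} \left(-1 + i\right) e^{- \frac{19 \sqrt{2} \omega \left(1 + i\right)}{8}}}{6859}
  F(ω) = -2πi·ΣRes = \frac{112 \sqrt{2} \pi \left(\left(1 - i\right) e^{\frac{19 \sqrt{2} i \omega}{4}} + 1 + i\right) e^{- \frac{19 \sqrt{2} \omega \left(1 + i\right)}{8}}}{6859} = \frac{448 \pi e^{- \frac{19 \sqrt{2} \omega}{8}} \sin{\left(\frac{19 \sqrt{2} \omega}{8} + \frac{\pi}{4} \right)}}{6859}

Case ω < 0 (upper half-plane, counterclockwise contour ⇒ F(ω) = +2πi·ΣRes):
  Res_{z = \frac{19 \sqrt{2}}{8} + \frac{19 \sqrt{2} i}{8}} g(z) = - \frac{56 \sqrt{2} \left(1 + i\right) e^{\frac{19 \sqrt{2} \omega \left(1 - i\right)}{8}}}{6859}
  Res_{z = - \frac{19 \sqrt{2}}{8} + \frac{19 \sqrt{2} i}{8}} g(z) = \frac{56 \sqrt{2} \left(1 - i\right) e^{\frac{19 \sqrt{2} \omega \left(1 + i\right)}{8}}}{6859}
  F(ω) = 2πi·ΣRes = - \frac{112 \sqrt{2} i \pi \left(\left(1 + i\right) e^{\frac{19 \sqrt{2} \omega \left(1 - i\right)}{8}} - \left(1 - i\right) e^{\frac{19 \sqrt{2} \omega \left(1 + i\right)}{8}}\right)}{6859} = \frac{448 \pi e^{\frac{19 \sqrt{2} \omega}{8}} \cos{\left(\frac{19 \sqrt{2} \omega}{8} + \frac{\pi}{4} \right)}}{6859}

Both cases combine into a single formula in |ω|:

F(ω) = \frac{448 \pi e^{- \frac{19 \sqrt{2} \left|{\omega}\right|}{8}} \sin{\left(\frac{19 \sqrt{2} \left|{\omega}\right|}{8} + \frac{\pi}{4} \right)}}{6859}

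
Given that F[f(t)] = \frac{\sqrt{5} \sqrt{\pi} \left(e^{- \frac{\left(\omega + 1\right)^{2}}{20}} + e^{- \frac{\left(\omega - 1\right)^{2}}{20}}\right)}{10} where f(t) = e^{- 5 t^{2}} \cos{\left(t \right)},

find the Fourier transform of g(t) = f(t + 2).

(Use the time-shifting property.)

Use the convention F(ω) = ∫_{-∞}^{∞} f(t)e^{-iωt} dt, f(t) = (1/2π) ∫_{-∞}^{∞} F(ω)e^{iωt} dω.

F[g](ω) = \frac{\sqrt{5} \sqrt{\pi} \left(e^{\frac{\omega}{5}} + 1\right) e^{- \frac{\omega^{2}}{20} - \frac{\omega}{10} + 2 i \omega - \frac{1}{20}}}{10}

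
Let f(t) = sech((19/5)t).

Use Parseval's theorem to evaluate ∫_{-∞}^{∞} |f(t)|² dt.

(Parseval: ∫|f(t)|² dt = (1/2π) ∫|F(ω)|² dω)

∫|f(t)|² dt = \frac{10}{19}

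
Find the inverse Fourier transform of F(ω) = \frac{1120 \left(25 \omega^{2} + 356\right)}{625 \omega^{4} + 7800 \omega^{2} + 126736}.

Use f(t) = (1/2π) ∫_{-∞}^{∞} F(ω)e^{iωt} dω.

f(t) = 7 e^{- \frac{16 \left|{t}\right|}{5}} \cos{\left(2 \left|{t}\right| \right)}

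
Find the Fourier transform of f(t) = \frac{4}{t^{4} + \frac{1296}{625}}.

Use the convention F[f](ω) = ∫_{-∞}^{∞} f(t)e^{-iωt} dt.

F(ω) = \frac{125 \pi e^{- \frac{3 \sqrt{2} \left|{\omega}\right|}{5}} \sin{\left(\frac{3 \sqrt{2} \left|{\omega}\right|}{5} + \frac{\pi}{4} \right)}}{54}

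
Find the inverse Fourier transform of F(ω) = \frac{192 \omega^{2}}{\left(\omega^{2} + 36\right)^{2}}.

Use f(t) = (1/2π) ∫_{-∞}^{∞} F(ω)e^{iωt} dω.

f(t) = 8 \left(1 - 6 \left|{t}\right|\right) e^{- 6 \left|{t}\right|}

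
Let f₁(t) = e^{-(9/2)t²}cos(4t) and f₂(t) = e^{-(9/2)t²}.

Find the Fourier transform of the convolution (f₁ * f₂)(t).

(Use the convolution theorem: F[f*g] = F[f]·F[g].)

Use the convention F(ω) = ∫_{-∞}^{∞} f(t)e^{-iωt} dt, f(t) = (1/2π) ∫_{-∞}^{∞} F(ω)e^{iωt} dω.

F[f₁*f₂](ω) = \frac{\pi \left(e^{\frac{8 \omega}{9}} + 1\right) e^{- \frac{\omega^{2}}{9} - \frac{4 \omega}{9} - \frac{8}{9}}}{9}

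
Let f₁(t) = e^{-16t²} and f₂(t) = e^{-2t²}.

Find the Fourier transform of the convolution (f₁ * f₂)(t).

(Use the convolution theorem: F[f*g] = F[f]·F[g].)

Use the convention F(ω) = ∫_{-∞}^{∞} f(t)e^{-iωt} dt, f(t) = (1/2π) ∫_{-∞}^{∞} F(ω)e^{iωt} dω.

F[f₁*f₂](ω) = \frac{\sqrt{2} \pi e^{- \frac{9 \omega^{2}}{64}}}{8}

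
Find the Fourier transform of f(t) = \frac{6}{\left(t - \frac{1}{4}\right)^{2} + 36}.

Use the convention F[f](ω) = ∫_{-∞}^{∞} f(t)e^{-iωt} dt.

F(ω) = \pi e^{- \frac{i \omega}{4} - 6 \left|{\omega}\right|}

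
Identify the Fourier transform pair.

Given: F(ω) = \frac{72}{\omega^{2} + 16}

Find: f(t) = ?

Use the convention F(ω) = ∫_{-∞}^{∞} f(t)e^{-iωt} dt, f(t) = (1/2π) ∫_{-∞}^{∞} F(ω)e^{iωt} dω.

f(t) = 9 e^{- 4 \left|{t}\right|}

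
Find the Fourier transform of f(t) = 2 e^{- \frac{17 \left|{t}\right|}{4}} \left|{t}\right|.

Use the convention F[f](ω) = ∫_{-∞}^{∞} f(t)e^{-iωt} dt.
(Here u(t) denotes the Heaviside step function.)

F(ω) = \frac{64 \left(289 - 16 \omega^{2}\right)}{\left(16 \omega^{2} + 289\right)^{2}}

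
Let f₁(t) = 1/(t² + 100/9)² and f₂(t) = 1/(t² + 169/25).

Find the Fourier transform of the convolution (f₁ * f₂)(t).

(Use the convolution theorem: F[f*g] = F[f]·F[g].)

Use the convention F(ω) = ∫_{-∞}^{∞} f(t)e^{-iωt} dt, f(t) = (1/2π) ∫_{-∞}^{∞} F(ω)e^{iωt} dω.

F[f₁*f₂](ω) = \frac{9 \pi^{2} \left(10 \left|{\omega}\right| + 3\right) e^{- \frac{89 \left|{\omega}\right|}{15}}}{5200}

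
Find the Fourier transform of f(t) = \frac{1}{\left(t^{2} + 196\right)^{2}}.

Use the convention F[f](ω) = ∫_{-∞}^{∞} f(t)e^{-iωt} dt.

F(ω) = \frac{\pi \left(14 \left|{\omega}\right| + 1\right) e^{- 14 \left|{\omega}\right|}}{5488}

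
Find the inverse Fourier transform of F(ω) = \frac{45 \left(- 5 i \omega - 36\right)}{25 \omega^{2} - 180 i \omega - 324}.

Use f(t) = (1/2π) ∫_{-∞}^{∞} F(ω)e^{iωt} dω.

f(t) = 9 \left(\frac{18 t}{5} + 1\right) e^{- \frac{18 t}{5}} u\left(t\right)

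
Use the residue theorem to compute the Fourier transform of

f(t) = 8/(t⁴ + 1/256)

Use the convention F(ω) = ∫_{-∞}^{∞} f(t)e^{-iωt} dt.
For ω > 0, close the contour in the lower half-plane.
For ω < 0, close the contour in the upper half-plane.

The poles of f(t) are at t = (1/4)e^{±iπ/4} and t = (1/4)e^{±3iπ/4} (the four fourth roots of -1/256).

Let g(z) = f(z)e^{-iωz}; for large |z| the factor e^{-iωz} decays in the lower half-plane when ω > 0 and in the upper half-plane when ω < 0.

Case ω > 0 (lower half-plane, clockwise contour ⇒ F(ω) = -2πi·ΣRes):
  Res_{z = - \frac{\sqrt{2}}{8} - \frac{\sqrt{2} i}{8}} g(z) = \sqrt{2} \left(64 + 64 i\right) e^{\frac{\sqrt{2} \omega \left(-1 + i\right)}{8}}
  Res_{z = \frac{\sqrt{2}}{8} - \frac{\sqrt{2} i}{8}} g(z) = \sqrt{2} \left(-64 + 64 i\right) e^{- \frac{\sqrt{2} \omega \left(1 + i\right)}{8}}
  F(ω) = -2πi·ΣRes = 128 \sqrt{2} \pi \left(\left(1 - i\right) e^{\frac{\sqrt{2} i \omega}{4}} + 1 + i\right) e^{- \frac{\sqrt{2} \omega \left(1 + i\right)}{8}} = 512 \pi e^{- \frac{\sqrt{2} \omega}{8}} \sin{\left(\frac{\sqrt{2} \omega}{8} + \frac{\pi}{4} \right)}

Case ω < 0 (upper half-plane, counterclockwise contour ⇒ F(ω) = +2πi·ΣRes):
  Res_{z = \frac{\sqrt{2}}{8} + \frac{\sqrt{2} i}{8}} g(z) = \sqrt{2} \left(-64 - 64 i\right) e^{\frac{\sqrt{2} \omega \left(1 - i\right)}{8}}
  Res_{z = - \frac{\sqrt{2}}{8} + \frac{\sqrt{2} i}{8}} g(z) = \sqrt{2} \left(64 - 64 i\right) e^{\frac{\sqrt{2} \omega \left(1 + i\right)}{8}}
  F(ω) = 2πi·ΣRes = - 128 \sqrt{2} i \pi \left(\left(1 + i\right) e^{\frac{\sqrt{2} \omega \left(1 - i\right)}{8}} - \left(1 - i\right) e^{\frac{\sqrt{2} \omega \left(1 + i\right)}{8}}\right) = 512 \pi e^{\frac{\sqrt{2} \omega}{8}} \cos{\left(\frac{\sqrt{2} \omega}{8} + \frac{\pi}{4} \right)}

Both cases combine into a single formula in |ω|:

F(ω) = 512 \pi e^{- \frac{\sqrt{2} \left|{\omega}\right|}{8}} \sin{\left(\frac{\sqrt{2} \left|{\omega}\right|}{8} + \frac{\pi}{4} \right)}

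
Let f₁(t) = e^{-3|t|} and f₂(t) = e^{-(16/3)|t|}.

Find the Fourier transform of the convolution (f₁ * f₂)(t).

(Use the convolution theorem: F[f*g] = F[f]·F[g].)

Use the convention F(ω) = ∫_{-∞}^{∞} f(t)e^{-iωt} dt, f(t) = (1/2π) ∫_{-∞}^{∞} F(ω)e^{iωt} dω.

F[f₁*f₂](ω) = \frac{576}{\left(\omega^{2} + 9\right) \left(9 \omega^{2} + 256\right)}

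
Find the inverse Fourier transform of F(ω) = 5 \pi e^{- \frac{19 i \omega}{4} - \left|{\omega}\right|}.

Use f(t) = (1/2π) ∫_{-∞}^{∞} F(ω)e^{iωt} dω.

f(t) = \frac{5}{\left(t - \frac{19}{4}\right)^{2} + 1}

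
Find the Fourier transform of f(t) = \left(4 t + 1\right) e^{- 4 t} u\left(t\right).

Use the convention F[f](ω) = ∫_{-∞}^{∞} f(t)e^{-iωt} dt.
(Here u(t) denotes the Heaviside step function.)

F(ω) = \frac{- i \omega - 8}{\omega^{2} - 8 i \omega - 16}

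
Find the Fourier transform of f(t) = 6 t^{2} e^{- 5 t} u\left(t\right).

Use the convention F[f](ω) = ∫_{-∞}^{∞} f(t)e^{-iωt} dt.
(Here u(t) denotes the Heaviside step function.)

F(ω) = \frac{12}{\left(i \omega + 5\right)^{3}}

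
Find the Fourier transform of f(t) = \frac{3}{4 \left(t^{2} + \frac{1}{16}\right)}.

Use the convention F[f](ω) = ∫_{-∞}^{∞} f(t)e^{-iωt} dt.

F(ω) = 3 \pi e^{- \frac{\left|{\omega}\right|}{4}}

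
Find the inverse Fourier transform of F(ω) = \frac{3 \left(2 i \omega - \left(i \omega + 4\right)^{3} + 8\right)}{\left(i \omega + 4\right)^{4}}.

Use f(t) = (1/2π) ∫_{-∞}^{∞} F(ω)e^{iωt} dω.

f(t) = 3 \left(t^{2} - 1\right) e^{- 4 t} u\left(t\right)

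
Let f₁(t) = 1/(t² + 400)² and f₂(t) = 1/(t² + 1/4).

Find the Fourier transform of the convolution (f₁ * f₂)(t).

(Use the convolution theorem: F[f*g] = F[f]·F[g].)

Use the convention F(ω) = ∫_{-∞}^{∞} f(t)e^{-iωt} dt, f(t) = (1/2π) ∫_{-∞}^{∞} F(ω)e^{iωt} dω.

F[f₁*f₂](ω) = \frac{\pi^{2} \left(20 \left|{\omega}\right| + 1\right) e^{- \frac{41 \left|{\omega}\right|}{2}}}{8000}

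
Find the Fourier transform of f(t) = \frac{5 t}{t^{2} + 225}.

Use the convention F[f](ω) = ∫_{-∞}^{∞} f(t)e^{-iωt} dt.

F(ω) = - 5 i \pi e^{- 15 \left|{\omega}\right|} \operatorname{sign}{\left(\omega \right)}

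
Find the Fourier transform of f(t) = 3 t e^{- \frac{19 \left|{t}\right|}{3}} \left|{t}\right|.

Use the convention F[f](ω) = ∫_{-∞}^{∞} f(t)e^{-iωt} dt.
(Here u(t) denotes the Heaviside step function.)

F(ω) = \frac{2916 i \omega \left(3 \omega^{2} - 361\right)}{\left(9 \omega^{2} + 361\right)^{3}}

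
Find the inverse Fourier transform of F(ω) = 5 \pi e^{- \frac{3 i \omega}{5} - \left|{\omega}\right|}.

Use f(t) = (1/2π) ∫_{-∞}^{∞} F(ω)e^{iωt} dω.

f(t) = \frac{5}{\left(t - \frac{3}{5}\right)^{2} + 1}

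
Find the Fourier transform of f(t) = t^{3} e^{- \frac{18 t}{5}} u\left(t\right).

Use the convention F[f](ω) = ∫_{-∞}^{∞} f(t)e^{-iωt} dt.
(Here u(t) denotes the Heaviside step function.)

F(ω) = \frac{3750}{\left(5 i \omega + 18\right)^{4}}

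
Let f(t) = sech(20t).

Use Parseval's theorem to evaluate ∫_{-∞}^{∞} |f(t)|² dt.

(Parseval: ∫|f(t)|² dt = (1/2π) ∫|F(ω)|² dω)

∫|f(t)|² dt = \frac{1}{10}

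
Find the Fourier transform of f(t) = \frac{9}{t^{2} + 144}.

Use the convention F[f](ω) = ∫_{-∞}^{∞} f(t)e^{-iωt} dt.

F(ω) = \frac{3 \pi e^{- 12 \left|{\omega}\right|}}{4}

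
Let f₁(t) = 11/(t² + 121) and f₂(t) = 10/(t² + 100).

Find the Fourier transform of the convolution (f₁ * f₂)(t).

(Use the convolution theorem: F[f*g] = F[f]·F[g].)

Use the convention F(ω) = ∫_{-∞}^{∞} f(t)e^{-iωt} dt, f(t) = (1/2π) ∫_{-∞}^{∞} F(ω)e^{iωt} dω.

F[f₁*f₂](ω) = \pi^{2} e^{- 21 \left|{\omega}\right|}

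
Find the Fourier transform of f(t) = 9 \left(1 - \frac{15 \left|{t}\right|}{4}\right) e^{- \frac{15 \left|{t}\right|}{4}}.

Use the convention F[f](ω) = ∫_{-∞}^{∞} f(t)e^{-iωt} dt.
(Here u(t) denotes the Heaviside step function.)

F(ω) = \frac{34560 \omega^{2}}{\left(16 \omega^{2} + 225\right)^{2}}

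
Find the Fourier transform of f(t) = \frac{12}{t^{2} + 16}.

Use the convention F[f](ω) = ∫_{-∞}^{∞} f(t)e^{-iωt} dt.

F(ω) = 3 \pi e^{- 4 \left|{\omega}\right|}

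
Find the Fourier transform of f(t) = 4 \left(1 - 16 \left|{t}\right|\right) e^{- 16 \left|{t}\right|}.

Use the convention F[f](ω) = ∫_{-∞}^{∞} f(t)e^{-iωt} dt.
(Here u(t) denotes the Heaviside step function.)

F(ω) = \frac{256 \omega^{2}}{\left(\omega^{2} + 256\right)^{2}}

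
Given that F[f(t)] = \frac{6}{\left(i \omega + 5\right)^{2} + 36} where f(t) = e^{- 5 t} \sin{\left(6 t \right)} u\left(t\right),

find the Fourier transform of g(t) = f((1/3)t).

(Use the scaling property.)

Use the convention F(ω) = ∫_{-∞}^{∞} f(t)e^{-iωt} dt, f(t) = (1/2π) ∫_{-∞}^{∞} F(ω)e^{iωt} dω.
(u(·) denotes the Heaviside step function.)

F[g](ω) = \frac{18}{\left(3 i \omega + 5\right)^{2} + 36}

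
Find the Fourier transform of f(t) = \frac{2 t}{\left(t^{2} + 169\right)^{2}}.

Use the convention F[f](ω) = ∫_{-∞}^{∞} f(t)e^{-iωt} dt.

F(ω) = - \frac{i \pi \omega e^{- 13 \left|{\omega}\right|}}{13}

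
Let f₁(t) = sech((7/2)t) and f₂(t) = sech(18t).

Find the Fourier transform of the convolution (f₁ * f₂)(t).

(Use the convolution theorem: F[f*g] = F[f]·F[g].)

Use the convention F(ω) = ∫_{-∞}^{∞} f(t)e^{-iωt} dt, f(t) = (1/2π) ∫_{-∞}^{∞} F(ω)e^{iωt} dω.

F[f₁*f₂](ω) = \frac{\pi^{2}}{63 \cosh{\left(\frac{\pi \omega}{36} \right)} \cosh{\left(\frac{\pi \omega}{7} \right)}}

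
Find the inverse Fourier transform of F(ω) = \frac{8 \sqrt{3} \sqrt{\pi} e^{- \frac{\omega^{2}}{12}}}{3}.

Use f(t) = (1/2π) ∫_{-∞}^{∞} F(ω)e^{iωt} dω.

f(t) = 8 e^{- 3 t^{2}}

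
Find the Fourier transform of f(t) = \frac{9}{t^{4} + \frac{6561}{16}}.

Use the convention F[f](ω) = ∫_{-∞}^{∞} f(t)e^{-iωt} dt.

F(ω) = \frac{8 \pi e^{- \frac{9 \sqrt{2} \left|{\omega}\right|}{4}} \sin{\left(\frac{9 \sqrt{2} \left|{\omega}\right|}{4} + \frac{\pi}{4} \right)}}{81}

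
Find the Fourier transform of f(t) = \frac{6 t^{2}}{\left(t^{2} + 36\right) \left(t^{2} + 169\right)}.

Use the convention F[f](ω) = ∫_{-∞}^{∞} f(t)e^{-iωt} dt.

F(ω) = \frac{6 \pi \left(13 - 6 e^{7 \left|{\omega}\right|}\right) e^{- 13 \left|{\omega}\right|}}{133}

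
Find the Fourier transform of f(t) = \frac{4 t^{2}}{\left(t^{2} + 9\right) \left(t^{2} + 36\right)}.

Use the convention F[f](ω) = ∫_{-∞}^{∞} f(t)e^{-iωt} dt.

F(ω) = \frac{4 \pi \left(2 - e^{3 \left|{\omega}\right|}\right) e^{- 6 \left|{\omega}\right|}}{9}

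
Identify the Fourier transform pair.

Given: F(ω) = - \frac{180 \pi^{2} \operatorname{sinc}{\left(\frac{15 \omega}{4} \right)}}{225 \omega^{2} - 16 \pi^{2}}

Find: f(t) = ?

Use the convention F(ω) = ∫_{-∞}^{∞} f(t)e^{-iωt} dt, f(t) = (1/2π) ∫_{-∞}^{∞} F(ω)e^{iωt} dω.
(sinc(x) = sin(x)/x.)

f(t) = 3 \left(\begin{cases} \cos^{2}{\left(\frac{2 \pi t}{15} \right)} & \text{for}\: \left|{t}\right| < \frac{15}{4} \\0 & \text{otherwise} \end{cases}\right)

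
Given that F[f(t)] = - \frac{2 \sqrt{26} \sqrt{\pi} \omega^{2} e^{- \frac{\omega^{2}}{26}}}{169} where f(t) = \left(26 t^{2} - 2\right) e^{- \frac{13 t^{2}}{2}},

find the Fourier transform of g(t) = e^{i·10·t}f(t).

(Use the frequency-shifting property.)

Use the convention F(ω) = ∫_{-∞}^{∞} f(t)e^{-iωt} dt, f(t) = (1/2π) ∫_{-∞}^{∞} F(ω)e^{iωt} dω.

F[g](ω) = - \frac{2 \sqrt{26} \sqrt{\pi} \left(\omega - 10\right)^{2} e^{- \frac{\left(\omega - 10\right)^{2}}{26}}}{169}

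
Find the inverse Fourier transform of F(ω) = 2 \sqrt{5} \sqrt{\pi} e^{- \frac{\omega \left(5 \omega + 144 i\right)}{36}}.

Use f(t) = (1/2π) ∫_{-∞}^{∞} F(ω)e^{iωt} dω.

f(t) = 6 e^{- \frac{9 \left(t - 4\right)^{2}}{5}}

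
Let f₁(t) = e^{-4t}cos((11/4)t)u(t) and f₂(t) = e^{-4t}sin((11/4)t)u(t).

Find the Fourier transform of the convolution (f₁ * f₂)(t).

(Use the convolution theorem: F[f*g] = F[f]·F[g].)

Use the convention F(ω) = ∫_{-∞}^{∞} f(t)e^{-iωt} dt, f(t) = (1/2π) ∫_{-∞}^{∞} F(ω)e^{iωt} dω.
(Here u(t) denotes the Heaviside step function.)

F[f₁*f₂](ω) = \frac{704 \left(i \omega + 4\right)}{\left(16 \left(i \omega + 4\right)^{2} + 121\right)^{2}}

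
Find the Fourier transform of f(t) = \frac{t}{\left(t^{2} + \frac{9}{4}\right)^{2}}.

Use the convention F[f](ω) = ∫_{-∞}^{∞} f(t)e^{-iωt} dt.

F(ω) = - \frac{i \pi \omega e^{- \frac{3 \left|{\omega}\right|}{2}}}{3}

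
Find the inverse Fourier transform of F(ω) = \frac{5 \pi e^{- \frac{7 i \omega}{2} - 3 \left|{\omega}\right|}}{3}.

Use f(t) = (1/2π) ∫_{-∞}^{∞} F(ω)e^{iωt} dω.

f(t) = \frac{5}{\left(t - \frac{7}{2}\right)^{2} + 9}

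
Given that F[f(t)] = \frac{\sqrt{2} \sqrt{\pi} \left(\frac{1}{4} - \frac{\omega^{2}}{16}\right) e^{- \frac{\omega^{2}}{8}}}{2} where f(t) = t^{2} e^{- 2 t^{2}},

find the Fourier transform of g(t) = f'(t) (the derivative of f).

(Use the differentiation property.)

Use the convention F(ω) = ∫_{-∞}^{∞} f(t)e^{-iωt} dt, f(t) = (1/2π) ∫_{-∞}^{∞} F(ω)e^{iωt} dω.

F[g](ω) = \frac{\sqrt{2} i \sqrt{\pi} \omega \left(4 - \omega^{2}\right) e^{- \frac{\omega^{2}}{8}}}{32}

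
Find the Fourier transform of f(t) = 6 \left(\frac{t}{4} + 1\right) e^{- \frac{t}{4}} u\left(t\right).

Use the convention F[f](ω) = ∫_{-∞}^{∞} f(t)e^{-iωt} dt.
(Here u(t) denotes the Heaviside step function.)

F(ω) = \frac{48 \left(- 2 i \omega - 1\right)}{16 \omega^{2} - 8 i \omega - 1}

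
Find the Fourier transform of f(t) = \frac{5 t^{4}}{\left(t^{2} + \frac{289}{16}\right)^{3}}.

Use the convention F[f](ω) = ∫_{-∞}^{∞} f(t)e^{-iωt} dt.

F(ω) = \frac{5 \pi \left(289 \omega^{2} - 340 \left|{\omega}\right| + 48\right) e^{- \frac{17 \left|{\omega}\right|}{4}}}{544}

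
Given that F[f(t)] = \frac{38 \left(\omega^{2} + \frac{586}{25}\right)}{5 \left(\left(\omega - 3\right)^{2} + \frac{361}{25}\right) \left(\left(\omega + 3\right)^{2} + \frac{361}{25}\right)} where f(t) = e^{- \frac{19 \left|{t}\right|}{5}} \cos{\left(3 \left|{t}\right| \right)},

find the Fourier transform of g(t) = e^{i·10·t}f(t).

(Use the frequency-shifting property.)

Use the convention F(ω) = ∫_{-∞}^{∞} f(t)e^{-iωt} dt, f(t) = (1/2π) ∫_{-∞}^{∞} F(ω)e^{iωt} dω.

F[g](ω) = \frac{190 \left(25 \left(\omega - 10\right)^{2} + 586\right)}{\left(25 \left(\omega - 13\right)^{2} + 361\right) \left(25 \left(\omega - 7\right)^{2} + 361\right)}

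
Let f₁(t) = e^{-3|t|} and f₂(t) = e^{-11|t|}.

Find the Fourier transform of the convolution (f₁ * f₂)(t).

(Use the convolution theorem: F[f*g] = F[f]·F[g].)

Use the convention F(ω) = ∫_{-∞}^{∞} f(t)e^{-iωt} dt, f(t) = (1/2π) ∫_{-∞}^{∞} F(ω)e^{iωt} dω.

F[f₁*f₂](ω) = \frac{132}{\left(\omega^{2} + 9\right) \left(\omega^{2} + 121\right)}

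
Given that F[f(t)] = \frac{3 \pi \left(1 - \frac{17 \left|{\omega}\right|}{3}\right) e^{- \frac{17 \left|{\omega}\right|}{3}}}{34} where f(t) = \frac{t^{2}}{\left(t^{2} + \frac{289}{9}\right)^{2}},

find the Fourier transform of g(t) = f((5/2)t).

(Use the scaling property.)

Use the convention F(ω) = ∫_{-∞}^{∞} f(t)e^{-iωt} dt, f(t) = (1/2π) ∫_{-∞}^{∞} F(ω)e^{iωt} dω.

F[g](ω) = \frac{\pi \left(15 - 34 \left|{\omega}\right|\right) e^{- \frac{34 \left|{\omega}\right|}{15}}}{425}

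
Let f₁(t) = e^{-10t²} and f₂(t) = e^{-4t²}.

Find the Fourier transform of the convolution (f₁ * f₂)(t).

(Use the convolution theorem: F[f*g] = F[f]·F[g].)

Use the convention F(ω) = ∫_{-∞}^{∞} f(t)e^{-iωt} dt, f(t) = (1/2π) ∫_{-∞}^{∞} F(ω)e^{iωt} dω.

F[f₁*f₂](ω) = \frac{\sqrt{10} \pi e^{- \frac{7 \omega^{2}}{80}}}{20}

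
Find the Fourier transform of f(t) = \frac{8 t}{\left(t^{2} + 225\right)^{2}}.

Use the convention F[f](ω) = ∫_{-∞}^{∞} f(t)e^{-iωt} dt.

F(ω) = - \frac{4 i \pi \omega e^{- 15 \left|{\omega}\right|}}{15}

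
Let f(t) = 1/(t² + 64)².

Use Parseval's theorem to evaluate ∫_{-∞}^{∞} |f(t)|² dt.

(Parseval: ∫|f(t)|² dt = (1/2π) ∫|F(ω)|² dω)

∫|f(t)|² dt = \frac{5 \pi}{33554432}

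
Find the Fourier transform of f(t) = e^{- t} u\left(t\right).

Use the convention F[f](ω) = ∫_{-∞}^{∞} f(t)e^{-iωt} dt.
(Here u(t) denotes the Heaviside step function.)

F(ω) = \frac{1}{i \omega + 1}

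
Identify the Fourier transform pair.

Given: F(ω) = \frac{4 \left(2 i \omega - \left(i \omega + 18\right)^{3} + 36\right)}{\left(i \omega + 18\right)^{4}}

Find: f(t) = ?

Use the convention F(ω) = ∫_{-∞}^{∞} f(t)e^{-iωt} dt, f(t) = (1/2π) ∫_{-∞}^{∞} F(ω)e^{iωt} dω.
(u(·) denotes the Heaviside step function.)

f(t) = 4 \left(t^{2} - 1\right) e^{- 18 t} u\left(t\right)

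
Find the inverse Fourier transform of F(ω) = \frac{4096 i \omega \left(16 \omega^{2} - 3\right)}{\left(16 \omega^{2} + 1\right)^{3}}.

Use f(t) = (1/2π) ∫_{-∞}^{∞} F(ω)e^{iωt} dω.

f(t) = 4 t e^{- \frac{\left|{t}\right|}{4}} \left|{t}\right|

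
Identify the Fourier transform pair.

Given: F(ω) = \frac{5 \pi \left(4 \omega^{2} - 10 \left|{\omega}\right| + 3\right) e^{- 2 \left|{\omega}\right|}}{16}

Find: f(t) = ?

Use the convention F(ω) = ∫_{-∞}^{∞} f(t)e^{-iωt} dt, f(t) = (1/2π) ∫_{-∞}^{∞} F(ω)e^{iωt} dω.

f(t) = \frac{5 t^{4}}{\left(t^{2} + 4\right)^{3}}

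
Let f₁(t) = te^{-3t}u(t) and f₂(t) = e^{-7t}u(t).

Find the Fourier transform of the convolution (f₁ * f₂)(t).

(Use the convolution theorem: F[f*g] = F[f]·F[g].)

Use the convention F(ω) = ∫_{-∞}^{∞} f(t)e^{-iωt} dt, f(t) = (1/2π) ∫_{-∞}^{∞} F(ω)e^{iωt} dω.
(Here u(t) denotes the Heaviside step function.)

F[f₁*f₂](ω) = \frac{1}{\left(i \omega + 3\right)^{2} \left(i \omega + 7\right)}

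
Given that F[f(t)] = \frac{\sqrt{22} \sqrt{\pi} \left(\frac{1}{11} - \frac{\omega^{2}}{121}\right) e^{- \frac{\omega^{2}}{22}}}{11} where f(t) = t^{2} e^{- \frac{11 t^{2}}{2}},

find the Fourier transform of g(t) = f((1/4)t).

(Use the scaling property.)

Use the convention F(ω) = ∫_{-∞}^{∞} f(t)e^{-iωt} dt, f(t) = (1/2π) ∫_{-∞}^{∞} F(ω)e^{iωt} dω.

F[g](ω) = \frac{4 \sqrt{22} \sqrt{\pi} \left(11 - 16 \omega^{2}\right) e^{- \frac{8 \omega^{2}}{11}}}{1331}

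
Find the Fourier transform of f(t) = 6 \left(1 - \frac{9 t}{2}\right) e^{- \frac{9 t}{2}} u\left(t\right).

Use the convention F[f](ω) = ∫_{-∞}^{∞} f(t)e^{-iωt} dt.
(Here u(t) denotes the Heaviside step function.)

F(ω) = \frac{24 i \omega}{- 4 \omega^{2} + 36 i \omega + 81}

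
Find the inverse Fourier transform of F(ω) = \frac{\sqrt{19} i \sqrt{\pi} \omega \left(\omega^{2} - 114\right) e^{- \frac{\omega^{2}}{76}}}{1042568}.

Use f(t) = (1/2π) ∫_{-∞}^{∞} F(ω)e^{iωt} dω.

f(t) = t^{3} e^{- 19 t^{2}}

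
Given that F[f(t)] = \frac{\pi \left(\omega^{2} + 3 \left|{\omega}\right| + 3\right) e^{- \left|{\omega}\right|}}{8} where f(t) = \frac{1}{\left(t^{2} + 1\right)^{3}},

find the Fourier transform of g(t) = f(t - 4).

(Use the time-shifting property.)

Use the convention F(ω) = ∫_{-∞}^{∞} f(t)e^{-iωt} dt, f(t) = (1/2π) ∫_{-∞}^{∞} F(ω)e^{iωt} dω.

F[g](ω) = \frac{\pi \left(\omega^{2} + 3 \left|{\omega}\right| + 3\right) e^{- 4 i \omega - \left|{\omega}\right|}}{8}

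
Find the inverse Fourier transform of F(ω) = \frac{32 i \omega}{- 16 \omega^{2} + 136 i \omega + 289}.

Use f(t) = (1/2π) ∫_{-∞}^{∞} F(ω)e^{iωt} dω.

f(t) = 2 \left(1 - \frac{17 t}{4}\right) e^{- \frac{17 t}{4}} u\left(t\right)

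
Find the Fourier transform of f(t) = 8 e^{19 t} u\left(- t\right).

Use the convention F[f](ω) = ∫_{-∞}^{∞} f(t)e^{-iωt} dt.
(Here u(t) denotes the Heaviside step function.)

F(ω) = - \frac{8}{i \omega - 19}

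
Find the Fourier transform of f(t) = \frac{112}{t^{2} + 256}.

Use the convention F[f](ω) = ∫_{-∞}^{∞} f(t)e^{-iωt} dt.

F(ω) = 7 \pi e^{- 16 \left|{\omega}\right|}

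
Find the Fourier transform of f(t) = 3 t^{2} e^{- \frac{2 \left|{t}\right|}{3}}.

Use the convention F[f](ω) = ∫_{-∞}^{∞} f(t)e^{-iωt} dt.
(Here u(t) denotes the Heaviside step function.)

F(ω) = \frac{648 \left(4 - 27 \omega^{2}\right)}{\left(9 \omega^{2} + 4\right)^{3}}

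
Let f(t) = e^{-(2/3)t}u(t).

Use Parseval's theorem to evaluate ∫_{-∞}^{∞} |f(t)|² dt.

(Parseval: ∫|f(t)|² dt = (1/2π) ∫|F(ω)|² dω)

∫|f(t)|² dt = \frac{3}{4}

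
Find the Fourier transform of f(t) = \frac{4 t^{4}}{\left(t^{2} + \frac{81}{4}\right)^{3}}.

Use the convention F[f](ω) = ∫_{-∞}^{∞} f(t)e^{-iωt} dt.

F(ω) = \frac{\pi \left(27 \omega^{2} - 30 \left|{\omega}\right| + 4\right) e^{- \frac{9 \left|{\omega}\right|}{2}}}{12}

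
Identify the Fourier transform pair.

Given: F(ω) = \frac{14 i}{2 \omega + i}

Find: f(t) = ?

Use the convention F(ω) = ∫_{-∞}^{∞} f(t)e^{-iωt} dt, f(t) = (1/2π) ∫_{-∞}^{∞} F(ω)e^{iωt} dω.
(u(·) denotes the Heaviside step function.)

f(t) = 7 e^{\frac{t}{2}} u\left(- t\right)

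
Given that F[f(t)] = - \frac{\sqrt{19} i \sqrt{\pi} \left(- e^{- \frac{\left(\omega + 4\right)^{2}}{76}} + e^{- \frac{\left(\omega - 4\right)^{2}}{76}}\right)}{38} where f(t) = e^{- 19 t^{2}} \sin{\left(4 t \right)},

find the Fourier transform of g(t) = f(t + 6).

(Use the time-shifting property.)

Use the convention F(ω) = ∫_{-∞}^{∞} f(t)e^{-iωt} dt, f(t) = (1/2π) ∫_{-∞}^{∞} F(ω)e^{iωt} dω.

F[g](ω) = \frac{\sqrt{19} i \sqrt{\pi} \left(1 - e^{\frac{4 \omega}{19}}\right) e^{- \frac{\omega^{2}}{76} - \frac{2 \omega}{19} + 6 i \omega - \frac{4}{19}}}{38}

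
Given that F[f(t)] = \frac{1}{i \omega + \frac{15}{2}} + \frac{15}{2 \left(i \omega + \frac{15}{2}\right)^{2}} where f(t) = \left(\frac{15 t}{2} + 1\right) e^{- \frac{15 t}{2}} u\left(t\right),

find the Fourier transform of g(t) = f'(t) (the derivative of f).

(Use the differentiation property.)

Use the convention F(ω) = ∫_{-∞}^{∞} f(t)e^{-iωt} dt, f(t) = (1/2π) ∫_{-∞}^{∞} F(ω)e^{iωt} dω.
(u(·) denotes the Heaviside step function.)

F[g](ω) = \frac{4 \omega \left(\omega - 15 i\right)}{4 \omega^{2} - 60 i \omega - 225}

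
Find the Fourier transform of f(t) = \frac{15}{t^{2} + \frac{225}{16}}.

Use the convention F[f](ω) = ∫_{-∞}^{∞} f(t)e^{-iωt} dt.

F(ω) = 4 \pi e^{- \frac{15 \left|{\omega}\right|}{4}}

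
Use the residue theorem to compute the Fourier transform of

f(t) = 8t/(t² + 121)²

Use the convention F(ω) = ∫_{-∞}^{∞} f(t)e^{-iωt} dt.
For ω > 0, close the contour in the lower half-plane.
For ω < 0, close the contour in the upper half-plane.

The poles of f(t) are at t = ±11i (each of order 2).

Let g(z) = f(z)e^{-iωz}; for large |z| the factor e^{-iωz} decays in the lower half-plane when ω > 0 and in the upper half-plane when ω < 0.

Case ω > 0 (lower half-plane, clockwise contour ⇒ F(ω) = -2πi·ΣRes):
  Res_{z = - 11 i} g(z) = \frac{2 \omega e^{- 11 \omega}}{11} (pole of order 2)
  F(ω) = -2πi·ΣRes = - \frac{4 i \pi \omega e^{- 11 \omega}}{11}

Case ω < 0 (upper half-plane, counterclockwise contour ⇒ F(ω) = +2πi·ΣRes):
  Res_{z = 11 i} g(z) = - \frac{2 \omega e^{11 \omega}}{11} (pole of order 2)
  F(ω) = 2πi·ΣRes = - \frac{4 i \pi \omega e^{11 \omega}}{11}

Both cases combine into a single formula in |ω|:

F(ω) = - \frac{4 i \pi \omega e^{- 11 \left|{\omega}\right|}}{11}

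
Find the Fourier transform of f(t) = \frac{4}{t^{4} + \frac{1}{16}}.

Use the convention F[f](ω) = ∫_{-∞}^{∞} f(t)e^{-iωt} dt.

F(ω) = 32 \pi e^{- \frac{\sqrt{2} \left|{\omega}\right|}{4}} \sin{\left(\frac{\sqrt{2} \left|{\omega}\right|}{4} + \frac{\pi}{4} \right)}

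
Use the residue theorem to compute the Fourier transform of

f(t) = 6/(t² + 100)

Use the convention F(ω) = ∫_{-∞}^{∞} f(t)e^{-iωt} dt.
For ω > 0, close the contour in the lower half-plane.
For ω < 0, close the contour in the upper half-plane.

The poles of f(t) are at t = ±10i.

Let g(z) = f(z)e^{-iωz}; for large |z| the factor e^{-iωz} decays in the lower half-plane when ω > 0 and in the upper half-plane when ω < 0.

Case ω > 0 (lower half-plane, clockwise contour ⇒ F(ω) = -2πi·ΣRes):
  Res_{z = - 10 i} g(z) = \frac{3 i e^{- 10 \omega}}{10}
  F(ω) = -2πi·ΣRes = \frac{3 \pi e^{- 10 \omega}}{5}

Case ω < 0 (upper half-plane, counterclockwise contour ⇒ F(ω) = +2πi·ΣRes):
  Res_{z = 10 i} g(z) = - \frac{3 i e^{10 \omega}}{10}
  F(ω) = 2πi·ΣRes = \frac{3 \pi e^{10 \omega}}{5}

Both cases combine into a single formula in |ω|:

F(ω) = \frac{3 \pi e^{- 10 \left|{\omega}\right|}}{5}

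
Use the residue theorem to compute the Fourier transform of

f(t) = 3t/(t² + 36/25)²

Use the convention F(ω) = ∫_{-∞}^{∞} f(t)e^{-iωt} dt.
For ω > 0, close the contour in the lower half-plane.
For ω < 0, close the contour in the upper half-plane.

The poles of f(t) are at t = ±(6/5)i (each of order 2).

Let g(z) = f(z)e^{-iωz}; for large |z| the factor e^{-iωz} decays in the lower half-plane when ω > 0 and in the upper half-plane when ω < 0.

Case ω > 0 (lower half-plane, clockwise contour ⇒ F(ω) = -2πi·ΣRes):
  Res_{z = - \frac{6 i}{5}} g(z) = \frac{5 \omega e^{- \frac{6 \omega}{5}}}{8} (pole of order 2)
  F(ω) = -2πi·ΣRes = - \frac{5 i \pi \omega e^{- \frac{6 \omega}{5}}}{4}

Case ω < 0 (upper half-plane, counterclockwise contour ⇒ F(ω) = +2πi·ΣRes):
  Res_{z = \frac{6 i}{5}} g(z) = - \frac{5 \omega e^{\frac{6 \omega}{5}}}{8} (pole of order 2)
  F(ω) = 2πi·ΣRes = - \frac{5 i \pi \omega e^{\frac{6 \omega}{5}}}{4}

Both cases combine into a single formula in |ω|:

F(ω) = - \frac{5 i \pi \omega e^{- \frac{6 \left|{\omega}\right|}{5}}}{4}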